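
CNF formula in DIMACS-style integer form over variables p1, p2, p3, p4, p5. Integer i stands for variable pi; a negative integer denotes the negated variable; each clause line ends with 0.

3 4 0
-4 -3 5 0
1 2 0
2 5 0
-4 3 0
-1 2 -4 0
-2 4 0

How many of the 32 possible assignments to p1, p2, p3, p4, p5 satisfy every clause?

3

Satisfying assignments:
  p1=F p2=T p3=T p4=T p5=T
  p1=T p2=F p3=T p4=F p5=T
  p1=T p2=T p3=T p4=T p5=T
That's 3 in total.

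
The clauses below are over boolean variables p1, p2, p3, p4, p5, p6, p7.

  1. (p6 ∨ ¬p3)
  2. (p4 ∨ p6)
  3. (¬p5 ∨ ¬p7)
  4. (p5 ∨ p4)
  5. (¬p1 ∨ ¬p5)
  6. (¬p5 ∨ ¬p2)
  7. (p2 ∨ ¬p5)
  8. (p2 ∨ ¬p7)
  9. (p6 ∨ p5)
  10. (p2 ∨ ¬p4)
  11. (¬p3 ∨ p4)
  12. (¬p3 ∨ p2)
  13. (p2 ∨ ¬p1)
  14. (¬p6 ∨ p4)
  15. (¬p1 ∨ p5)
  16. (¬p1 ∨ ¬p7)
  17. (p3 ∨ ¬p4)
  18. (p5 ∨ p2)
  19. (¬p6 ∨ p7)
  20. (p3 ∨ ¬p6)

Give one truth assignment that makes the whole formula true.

p1=F, p2=T, p3=T, p4=T, p5=F, p6=T, p7=T

Check each clause:
  1. (p6 ∨ ¬p3) — p6 is true.
  2. (p4 ∨ p6) — p4 is true.
  3. (¬p7 ∨ ¬p5) — ¬p5 is true.
  4. (p4 ∨ p5) — p4 is true.
  5. (¬p5 ∨ ¬p1) — ¬p5 is true.
  6. (¬p2 ∨ ¬p5) — ¬p5 is true.
  7. (¬p5 ∨ p2) — p2 is true.
  8. (¬p7 ∨ p2) — p2 is true.
  9. (p5 ∨ p6) — p6 is true.
  10. (p2 ∨ ¬p4) — p2 is true.
  11. (¬p3 ∨ p4) — p4 is true.
  12. (p2 ∨ ¬p3) — p2 is true.
  13. (¬p1 ∨ p2) — p2 is true.
  14. (¬p6 ∨ p4) — p4 is true.
  15. (¬p1 ∨ p5) — ¬p1 is true.
  16. (¬p1 ∨ ¬p7) — ¬p1 is true.
  17. (¬p4 ∨ p3) — p3 is true.
  18. (p5 ∨ p2) — p2 is true.
  19. (p7 ∨ ¬p6) — p7 is true.
  20. (p3 ∨ ¬p6) — p3 is true.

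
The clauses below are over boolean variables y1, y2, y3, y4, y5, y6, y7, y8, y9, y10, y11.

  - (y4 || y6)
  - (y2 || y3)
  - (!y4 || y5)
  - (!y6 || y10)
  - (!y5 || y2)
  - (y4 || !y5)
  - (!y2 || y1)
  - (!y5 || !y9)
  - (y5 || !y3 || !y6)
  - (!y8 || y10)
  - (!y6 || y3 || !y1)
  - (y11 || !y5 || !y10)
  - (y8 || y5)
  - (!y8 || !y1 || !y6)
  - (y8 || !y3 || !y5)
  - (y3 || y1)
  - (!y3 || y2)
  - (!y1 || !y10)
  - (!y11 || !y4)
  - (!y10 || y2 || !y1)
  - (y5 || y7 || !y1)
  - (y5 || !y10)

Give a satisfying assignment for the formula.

y1=True, y2=True, y3=False, y4=True, y5=True, y6=False, y7=True, y8=False, y9=False, y10=False, y11=False

y7 occurs only positively in the remaining clauses — set y7 = True.
Pure literal: y9 appears only negated; assign y9 = False.
Branch on y1: take y1 = True.
  then y10 is forced to False.
  then y6 is forced to False.
  then y4 is forced to True.
  then y5 is forced to True.
  then y2 is forced to True.
  then y8 is forced to False.
  then y3 is forced to False.
  then y11 is forced to False.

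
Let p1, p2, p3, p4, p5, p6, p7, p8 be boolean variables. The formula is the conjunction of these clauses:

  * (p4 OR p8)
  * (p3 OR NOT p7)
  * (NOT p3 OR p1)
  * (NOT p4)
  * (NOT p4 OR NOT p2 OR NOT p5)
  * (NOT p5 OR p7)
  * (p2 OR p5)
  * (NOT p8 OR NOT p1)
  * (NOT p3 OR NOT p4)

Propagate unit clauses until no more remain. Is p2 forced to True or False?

Unit clause (NOT p4) sets p4 = False.
(p8 OR p4): since p4 = False, the clause reduces to (p8). p8 = True.
From (NOT p8 OR NOT p1) and p8 = True: p1 = False.
(NOT p3 OR p1) with p1 = False leaves only NOT p3, so p3 = False.
(NOT p7 OR p3): since p3 = False, the clause reduces to (NOT p7). p7 = False.
In (p7 OR NOT p5), p7 is now false; NOT p5 must hold, so p5 = False.
(p2 OR p5) with p5 = False leaves only p2, so p2 = True.

True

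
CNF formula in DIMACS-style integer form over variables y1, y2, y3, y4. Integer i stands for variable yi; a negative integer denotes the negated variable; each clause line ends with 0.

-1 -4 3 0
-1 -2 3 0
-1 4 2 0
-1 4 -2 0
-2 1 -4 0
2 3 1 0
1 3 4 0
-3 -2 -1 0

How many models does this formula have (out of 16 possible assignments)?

4

The models are:
  y1=F y2=F y3=T y4=F
  y1=F y2=F y3=T y4=T
  y1=F y2=T y3=T y4=F
  y1=T y2=F y3=T y4=T
That's 4 in total.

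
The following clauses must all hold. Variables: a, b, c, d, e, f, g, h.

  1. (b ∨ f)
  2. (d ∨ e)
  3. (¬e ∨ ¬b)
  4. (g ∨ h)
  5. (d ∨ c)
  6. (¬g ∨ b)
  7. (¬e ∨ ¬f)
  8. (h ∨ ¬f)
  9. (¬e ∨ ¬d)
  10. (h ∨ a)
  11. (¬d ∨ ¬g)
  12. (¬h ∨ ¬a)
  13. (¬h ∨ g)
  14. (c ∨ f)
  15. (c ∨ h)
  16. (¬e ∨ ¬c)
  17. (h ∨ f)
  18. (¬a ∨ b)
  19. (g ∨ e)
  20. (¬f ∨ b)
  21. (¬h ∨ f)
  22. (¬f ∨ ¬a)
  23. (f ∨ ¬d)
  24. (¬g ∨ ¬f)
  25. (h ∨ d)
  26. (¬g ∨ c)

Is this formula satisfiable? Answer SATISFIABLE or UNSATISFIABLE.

UNSATISFIABLE

f = True:
  propagation gives e=False, d=True, h=True, g=False; an empty clause results — contradiction.
f = False:
  propagation gives b=True, e=False, d=True; an empty clause results — contradiction.
Every branch closes, so no satisfying assignment exists.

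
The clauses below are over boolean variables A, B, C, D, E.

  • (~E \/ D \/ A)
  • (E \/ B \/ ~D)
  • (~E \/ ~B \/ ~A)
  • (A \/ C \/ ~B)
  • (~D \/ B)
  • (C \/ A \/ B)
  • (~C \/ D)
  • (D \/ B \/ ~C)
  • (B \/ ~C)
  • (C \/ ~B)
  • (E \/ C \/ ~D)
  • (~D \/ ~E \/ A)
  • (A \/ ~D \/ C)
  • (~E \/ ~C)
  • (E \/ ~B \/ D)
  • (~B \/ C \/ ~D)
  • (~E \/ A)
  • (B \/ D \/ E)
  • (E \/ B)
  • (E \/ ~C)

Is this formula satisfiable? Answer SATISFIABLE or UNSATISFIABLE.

SATISFIABLE

Set A = True and propagate.
Branch on B: take B = False.
  then D is forced to False.
  then C is forced to False.
  then E is forced to True.
So A = T, B = F, C = F, D = F, E = T is a satisfying assignment.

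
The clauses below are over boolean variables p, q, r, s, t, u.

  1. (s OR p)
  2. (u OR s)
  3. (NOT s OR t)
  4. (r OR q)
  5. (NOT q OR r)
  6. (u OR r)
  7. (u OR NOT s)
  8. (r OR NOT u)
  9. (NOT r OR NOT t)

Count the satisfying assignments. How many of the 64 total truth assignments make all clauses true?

2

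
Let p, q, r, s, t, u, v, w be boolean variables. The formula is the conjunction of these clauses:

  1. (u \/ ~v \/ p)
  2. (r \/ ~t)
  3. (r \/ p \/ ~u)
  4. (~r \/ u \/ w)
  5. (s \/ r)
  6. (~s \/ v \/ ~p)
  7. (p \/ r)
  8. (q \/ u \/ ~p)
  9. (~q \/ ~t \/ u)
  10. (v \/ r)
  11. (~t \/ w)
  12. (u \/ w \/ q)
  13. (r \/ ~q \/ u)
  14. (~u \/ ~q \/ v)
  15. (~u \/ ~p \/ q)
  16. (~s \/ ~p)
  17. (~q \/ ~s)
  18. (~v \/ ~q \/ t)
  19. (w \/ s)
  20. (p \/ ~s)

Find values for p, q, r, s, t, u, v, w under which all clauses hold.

p=False, q=False, r=True, s=False, t=False, u=True, v=True, w=True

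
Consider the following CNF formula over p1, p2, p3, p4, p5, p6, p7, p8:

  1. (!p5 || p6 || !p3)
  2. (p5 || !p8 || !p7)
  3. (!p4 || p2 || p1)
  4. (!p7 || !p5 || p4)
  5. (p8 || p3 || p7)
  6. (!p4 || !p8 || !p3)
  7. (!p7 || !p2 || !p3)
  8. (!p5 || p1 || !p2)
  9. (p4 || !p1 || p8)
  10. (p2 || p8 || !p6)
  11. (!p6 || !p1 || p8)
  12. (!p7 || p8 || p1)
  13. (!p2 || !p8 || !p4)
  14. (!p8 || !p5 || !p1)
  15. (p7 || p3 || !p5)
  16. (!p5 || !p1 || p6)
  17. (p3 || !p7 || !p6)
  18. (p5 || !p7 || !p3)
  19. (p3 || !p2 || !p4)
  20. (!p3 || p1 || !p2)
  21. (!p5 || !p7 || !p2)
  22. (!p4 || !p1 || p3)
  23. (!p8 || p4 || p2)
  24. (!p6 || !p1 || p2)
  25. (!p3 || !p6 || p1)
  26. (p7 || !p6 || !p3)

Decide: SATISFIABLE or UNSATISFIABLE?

Branch on p1: take p1 = False.
Branch on p2: take p2 = True.
  then p5 is forced to False.
  then p3 is forced to False.
  then p4 is forced to False.
Branch on p6: take p6 = True.
  then p7 is forced to False.
  then p8 is forced to True.
So p1 = F  p2 = T  p3 = F  p4 = F  p5 = F  p6 = T  p7 = F  p8 = T is a satisfying assignment.

SATISFIABLE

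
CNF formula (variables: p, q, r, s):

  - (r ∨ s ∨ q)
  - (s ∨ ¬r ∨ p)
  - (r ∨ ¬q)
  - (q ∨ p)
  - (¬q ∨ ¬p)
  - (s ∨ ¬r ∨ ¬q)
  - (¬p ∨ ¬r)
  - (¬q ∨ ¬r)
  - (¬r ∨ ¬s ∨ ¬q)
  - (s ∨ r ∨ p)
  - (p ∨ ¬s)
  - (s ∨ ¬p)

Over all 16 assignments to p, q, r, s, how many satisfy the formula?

Satisfying assignments:
  p=1 q=0 r=0 s=1
Count: 1.

1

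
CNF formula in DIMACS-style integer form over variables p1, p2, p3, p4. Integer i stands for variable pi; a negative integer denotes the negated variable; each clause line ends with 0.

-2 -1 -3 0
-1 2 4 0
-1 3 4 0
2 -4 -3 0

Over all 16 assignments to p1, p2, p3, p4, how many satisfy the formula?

Split on p1, then p2.
  p1=1, p2=1: remaining (p3,p4) ∈ {(0,1)} — 1.
  p1=1, p2=0: remaining (p3,p4) ∈ {(0,1)} — 1.
  p1=0, p2=1: remaining (p3,p4) ∈ {(0,0); (0,1); (1,0); (1,1)} — 4.
  p1=0, p2=0: remaining (p3,p4) ∈ {(0,0); (0,1); (1,0)} — 3.
Total: 1 + 1 + 4 + 3 = 9.

9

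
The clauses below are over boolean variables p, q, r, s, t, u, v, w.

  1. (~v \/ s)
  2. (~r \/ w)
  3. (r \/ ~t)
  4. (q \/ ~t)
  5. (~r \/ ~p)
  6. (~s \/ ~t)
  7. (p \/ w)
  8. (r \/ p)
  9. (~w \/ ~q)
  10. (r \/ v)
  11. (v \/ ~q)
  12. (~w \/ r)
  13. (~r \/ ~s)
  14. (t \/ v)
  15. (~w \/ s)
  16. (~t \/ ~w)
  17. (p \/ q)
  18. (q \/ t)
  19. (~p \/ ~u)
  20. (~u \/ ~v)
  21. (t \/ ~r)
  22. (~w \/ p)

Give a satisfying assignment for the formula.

p=True  q=True  r=False  s=True  t=False  u=False  v=True  w=False

Check each clause:
  1. (s \/ ~v) — s is true.
  2. (~r \/ w) — ~r is true.
  3. (~t \/ r) — ~t is true.
  4. (~t \/ q) — q is true.
  5. (~r \/ ~p) — ~r is true.
  6. (~t \/ ~s) — ~t is true.
  7. (p \/ w) — p is true.
  8. (p \/ r) — p is true.
  9. (~q \/ ~w) — ~w is true.
  10. (r \/ v) — v is true.
  11. (v \/ ~q) — v is true.
  12. (r \/ ~w) — ~w is true.
  13. (~r \/ ~s) — ~r is true.
  14. (t \/ v) — v is true.
  15. (s \/ ~w) — ~w is true.
  16. (~w \/ ~t) — ~w is true.
  17. (p \/ q) — p is true.
  18. (t \/ q) — q is true.
  19. (~p \/ ~u) — ~u is true.
  20. (~v \/ ~u) — ~u is true.
  21. (~r \/ t) — ~r is true.
  22. (p \/ ~w) — ~w is true.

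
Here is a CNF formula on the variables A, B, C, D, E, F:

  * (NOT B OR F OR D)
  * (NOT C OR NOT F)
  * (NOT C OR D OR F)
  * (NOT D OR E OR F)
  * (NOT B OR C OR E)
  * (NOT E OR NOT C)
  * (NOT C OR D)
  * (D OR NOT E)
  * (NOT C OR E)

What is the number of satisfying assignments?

14

Case analysis on C and D:
  C=1, D=1: a clause becomes empty — 0.
  C=1, D=0: a clause becomes empty — 0.
  C=0, D=1: A free; 5 ways for (B,E,F) × 2^1 = 10.
  C=0, D=0: remaining (A,B,E,F) ∈ {(0,0,0,0); (0,0,0,1); (1,0,0,0); (1,0,0,1)} — 4.
Total: 0 + 0 + 10 + 4 = 14.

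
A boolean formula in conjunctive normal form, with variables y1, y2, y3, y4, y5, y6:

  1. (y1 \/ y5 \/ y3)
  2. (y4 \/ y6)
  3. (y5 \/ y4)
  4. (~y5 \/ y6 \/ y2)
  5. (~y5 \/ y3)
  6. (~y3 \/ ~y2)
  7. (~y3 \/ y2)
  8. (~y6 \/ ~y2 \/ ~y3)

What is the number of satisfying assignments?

4

Satisfying assignments:
  y1=1 y2=0 y3=0 y4=1 y5=0 y6=0
  y1=1 y2=0 y3=0 y4=1 y5=0 y6=1
  y1=1 y2=1 y3=0 y4=1 y5=0 y6=0
  y1=1 y2=1 y3=0 y4=1 y5=0 y6=1
That's 4 in total.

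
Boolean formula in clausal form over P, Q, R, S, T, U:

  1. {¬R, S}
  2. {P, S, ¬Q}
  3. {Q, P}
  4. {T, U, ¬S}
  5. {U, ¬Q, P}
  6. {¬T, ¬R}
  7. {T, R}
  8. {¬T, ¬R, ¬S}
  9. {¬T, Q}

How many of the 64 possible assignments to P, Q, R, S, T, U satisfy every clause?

Case analysis on T and Q:
  T=1, Q=1: 5 of the 16 assignments to (P,R,S,U) work.
  T=1, Q=0: a clause becomes empty — 0.
  T=0, Q=1: remaining (P,R,S,U) ∈ {(0,1,1,1); (1,1,1,1)} — 2.
  T=0, Q=0: remaining (P,R,S,U) ∈ {(1,1,1,1)} — 1.
Total: 5 + 0 + 2 + 1 = 8.

8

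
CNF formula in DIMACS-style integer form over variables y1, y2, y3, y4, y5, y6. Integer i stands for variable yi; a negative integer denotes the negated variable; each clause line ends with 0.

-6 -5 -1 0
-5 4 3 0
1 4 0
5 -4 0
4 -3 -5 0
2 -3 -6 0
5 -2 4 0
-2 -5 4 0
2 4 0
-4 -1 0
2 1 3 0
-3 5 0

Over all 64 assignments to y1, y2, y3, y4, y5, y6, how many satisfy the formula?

5

The models are:
  y1=F y2=F y3=T y4=T y5=T y6=F
  y1=F y2=T y3=F y4=T y5=T y6=F
  y1=F y2=T y3=F y4=T y5=T y6=T
  y1=F y2=T y3=T y4=T y5=T y6=F
  y1=F y2=T y3=T y4=T y5=T y6=T
Count: 5.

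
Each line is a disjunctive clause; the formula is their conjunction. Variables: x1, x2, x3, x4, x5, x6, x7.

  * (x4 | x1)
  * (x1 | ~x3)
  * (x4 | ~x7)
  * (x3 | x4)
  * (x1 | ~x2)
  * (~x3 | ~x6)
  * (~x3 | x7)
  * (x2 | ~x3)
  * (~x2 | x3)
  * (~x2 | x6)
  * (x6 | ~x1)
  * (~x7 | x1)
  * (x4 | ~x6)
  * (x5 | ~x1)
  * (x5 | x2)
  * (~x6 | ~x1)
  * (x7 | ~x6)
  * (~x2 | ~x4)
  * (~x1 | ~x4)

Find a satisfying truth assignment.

x5 occurs only positively in the remaining clauses — set x5 = True.
Try x1 = False.
  then x4 is forced to True.
  then x3 is forced to False.
  then x2 is forced to False.
  then x7 is forced to False.
  then x6 is forced to False.

x1=0, x2=0, x3=0, x4=1, x5=1, x6=0, x7=0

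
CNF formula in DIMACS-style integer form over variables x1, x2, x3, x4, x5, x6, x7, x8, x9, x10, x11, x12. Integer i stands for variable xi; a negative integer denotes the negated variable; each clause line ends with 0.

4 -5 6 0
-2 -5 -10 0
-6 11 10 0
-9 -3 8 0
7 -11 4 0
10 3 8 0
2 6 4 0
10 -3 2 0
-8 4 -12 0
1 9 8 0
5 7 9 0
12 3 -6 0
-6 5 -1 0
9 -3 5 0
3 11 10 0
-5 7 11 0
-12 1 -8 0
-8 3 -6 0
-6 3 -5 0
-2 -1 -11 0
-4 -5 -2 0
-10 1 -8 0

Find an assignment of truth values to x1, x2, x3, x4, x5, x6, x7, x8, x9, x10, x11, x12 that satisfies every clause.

x1=T, x2=F, x3=F, x4=T, x5=T, x6=F, x7=T, x8=T, x9=T, x10=T, x11=F, x12=F

Check each clause:
  1. (¬x5 ∨ x6 ∨ x4) — x4 is true.
  2. (¬x2 ∨ ¬x10 ∨ ¬x5) — ¬x2 is true.
  3. (¬x6 ∨ x11 ∨ x10) — x10 is true.
  4. (¬x3 ∨ ¬x9 ∨ x8) — x8 is true.
  5. (x4 ∨ ¬x11 ∨ x7) — x4 is true.
  6. (x3 ∨ x8 ∨ x10) — x8 is true.
  7. (x4 ∨ x6 ∨ x2) — x4 is true.
  8. (x10 ∨ x2 ∨ ¬x3) — x10 is true.
  9. (¬x12 ∨ ¬x8 ∨ x4) — x4 is true.
  10. (x8 ∨ x9 ∨ x1) — x8 is true.
  11. (x7 ∨ x9 ∨ x5) — x9 is true.
  12. (x3 ∨ x12 ∨ ¬x6) — ¬x6 is true.
  13. (x5 ∨ ¬x6 ∨ ¬x1) — ¬x6 is true.
  14. (¬x3 ∨ x9 ∨ x5) — x9 is true.
  15. (x10 ∨ x3 ∨ x11) — x10 is true.
  16. (x11 ∨ x7 ∨ ¬x5) — x7 is true.
  17. (¬x8 ∨ ¬x12 ∨ x1) — x1 is true.
  18. (x3 ∨ ¬x6 ∨ ¬x8) — ¬x6 is true.
  19. (¬x6 ∨ ¬x5 ∨ x3) — ¬x6 is true.
  20. (¬x2 ∨ ¬x11 ∨ ¬x1) — ¬x11 is true.
  21. (¬x5 ∨ ¬x2 ∨ ¬x4) — ¬x2 is true.
  22. (¬x8 ∨ x1 ∨ ¬x10) — x1 is true.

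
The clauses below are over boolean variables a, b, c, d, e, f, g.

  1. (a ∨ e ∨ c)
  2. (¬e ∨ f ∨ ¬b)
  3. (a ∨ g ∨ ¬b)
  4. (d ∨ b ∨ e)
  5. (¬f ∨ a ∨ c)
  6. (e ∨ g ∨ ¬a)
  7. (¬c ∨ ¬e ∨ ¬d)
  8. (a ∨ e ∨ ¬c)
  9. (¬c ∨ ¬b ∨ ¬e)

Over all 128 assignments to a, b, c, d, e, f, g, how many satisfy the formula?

Split on e, then a.
  e=1, a=1: g free; 8 ways for (b,c,d,f) × 2^1 = 16.
  e=1, a=0: g free; 4 ways for (b,c,d,f) × 2^1 = 8.
  e=0, a=1: c, f free; 3 ways for (b,d,g) × 2^2 = 12.
  e=0, a=0: a clause becomes empty — 0.
Total: 16 + 8 + 12 + 0 = 36.

36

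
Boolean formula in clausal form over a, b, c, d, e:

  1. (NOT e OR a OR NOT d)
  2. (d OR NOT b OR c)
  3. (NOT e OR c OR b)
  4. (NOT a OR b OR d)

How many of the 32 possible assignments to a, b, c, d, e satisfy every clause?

Split on b, then d.
  b=1, d=1: c free; 3 ways for (a,e) × 2^1 = 6.
  b=1, d=0: remaining (a,c,e) ∈ {(0,1,0); (0,1,1); (1,1,0); (1,1,1)} — 4.
  b=0, d=1: 5 of the 8 assignments to (a,c,e) work.
  b=0, d=0: remaining (a,c,e) ∈ {(0,0,0); (0,1,0); (0,1,1)} — 3.
Total: 6 + 4 + 5 + 3 = 18.

18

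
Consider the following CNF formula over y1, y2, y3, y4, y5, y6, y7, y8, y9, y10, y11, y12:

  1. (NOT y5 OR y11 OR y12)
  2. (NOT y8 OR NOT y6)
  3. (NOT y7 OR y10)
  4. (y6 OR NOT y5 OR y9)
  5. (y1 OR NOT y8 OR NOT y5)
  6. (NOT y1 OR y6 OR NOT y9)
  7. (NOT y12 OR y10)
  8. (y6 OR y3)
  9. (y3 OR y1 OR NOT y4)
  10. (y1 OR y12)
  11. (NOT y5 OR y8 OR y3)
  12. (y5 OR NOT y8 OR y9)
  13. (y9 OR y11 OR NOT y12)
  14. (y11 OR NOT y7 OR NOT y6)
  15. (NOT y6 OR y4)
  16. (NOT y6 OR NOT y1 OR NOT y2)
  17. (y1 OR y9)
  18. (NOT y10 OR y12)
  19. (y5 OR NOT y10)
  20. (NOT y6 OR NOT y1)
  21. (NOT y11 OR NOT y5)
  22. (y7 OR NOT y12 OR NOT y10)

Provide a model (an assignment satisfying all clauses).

y3 occurs only positively in the remaining clauses — set y3 = True.
Branch on y1: take y1 = True.
  then y6 is forced to False.
  then y9 is forced to False.
  then y5 is forced to False.
  then y8 is forced to False.
  then y10 is forced to False.
  then y7 is forced to False.
  then y12 is forced to False.
y2, y4, y11 are now unconstrained; take y2 = True, y4 = True, y11 = False.
Check each clause:
  1. (y12 OR y11 OR NOT y5) — NOT y5 is true.
  2. (NOT y6 OR NOT y8) — NOT y8 is true.
  3. (NOT y7 OR y10) — NOT y7 is true.
  4. (y6 OR NOT y5 OR y9) — NOT y5 is true.
  5. (NOT y5 OR y1 OR NOT y8) — NOT y8 is true.
  6. (y6 OR NOT y1 OR NOT y9) — NOT y9 is true.
  7. (y10 OR NOT y12) — NOT y12 is true.
  8. (y6 OR y3) — y3 is true.
  9. (NOT y4 OR y3 OR y1) — y1 is true.
  10. (y1 OR y12) — y1 is true.
  11. (NOT y5 OR y8 OR y3) — y3 is true.
  12. (y5 OR NOT y8 OR y9) — NOT y8 is true.
  13. (NOT y12 OR y11 OR y9) — NOT y12 is true.
  14. (NOT y6 OR NOT y7 OR y11) — NOT y7 is true.
  15. (y4 OR NOT y6) — NOT y6 is true.
  16. (NOT y1 OR NOT y2 OR NOT y6) — NOT y6 is true.
  17. (y1 OR y9) — y1 is true.
  18. (NOT y10 OR y12) — NOT y10 is true.
  19. (NOT y10 OR y5) — NOT y10 is true.
  20. (NOT y1 OR NOT y6) — NOT y6 is true.
  21. (NOT y11 OR NOT y5) — NOT y5 is true.
  22. (NOT y12 OR y7 OR NOT y10) — NOT y12 is true.

y1 = True, y2 = True, y3 = True, y4 = True, y5 = False, y6 = False, y7 = False, y8 = False, y9 = False, y10 = False, y11 = False, y12 = False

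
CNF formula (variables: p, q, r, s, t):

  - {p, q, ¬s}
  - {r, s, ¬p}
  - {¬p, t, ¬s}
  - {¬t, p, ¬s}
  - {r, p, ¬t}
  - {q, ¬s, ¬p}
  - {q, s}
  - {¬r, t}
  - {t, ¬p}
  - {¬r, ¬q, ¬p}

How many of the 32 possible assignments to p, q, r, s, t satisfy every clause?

Satisfying assignments:
  p=0 q=1 r=0 s=0 t=0
  p=0 q=1 r=0 s=1 t=0
  p=0 q=1 r=1 s=0 t=1
  p=1 q=1 r=0 s=1 t=1
That's 4 in total.

4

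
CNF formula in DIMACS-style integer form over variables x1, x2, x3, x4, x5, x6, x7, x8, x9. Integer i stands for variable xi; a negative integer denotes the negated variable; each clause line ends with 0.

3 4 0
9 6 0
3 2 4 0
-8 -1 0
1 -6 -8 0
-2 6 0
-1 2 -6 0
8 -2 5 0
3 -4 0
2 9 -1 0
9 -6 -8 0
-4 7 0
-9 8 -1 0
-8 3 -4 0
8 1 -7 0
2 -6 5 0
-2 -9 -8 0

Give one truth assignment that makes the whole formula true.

x1 = F, x2 = F, x3 = T, x4 = F, x5 = F, x6 = F, x7 = F, x8 = T, x9 = T

x3 occurs only positively in the remaining clauses — set x3 = True.
Try x1 = False.
For the remaining variables, x2 = False, x4 = False, x5 = False, x6 = False, x7 = False, x8 = True, x9 = True works.
Check each clause:
  1. (x3 \/ x4) — x3 is true.
  2. (x6 \/ x9) — x9 is true.
  3. (x4 \/ x2 \/ x3) — x3 is true.
  4. (~x8 \/ ~x1) — ~x1 is true.
  5. (x1 \/ ~x8 \/ ~x6) — ~x6 is true.
  6. (~x2 \/ x6) — ~x2 is true.
  7. (~x6 \/ x2 \/ ~x1) — ~x6 is true.
  8. (x8 \/ ~x2 \/ x5) — x8 is true.
  9. (x3 \/ ~x4) — x3 is true.
  10. (x2 \/ ~x1 \/ x9) — x9 is true.
  11. (~x8 \/ ~x6 \/ x9) — x9 is true.
  12. (~x4 \/ x7) — ~x4 is true.
  13. (x8 \/ ~x1 \/ ~x9) — x8 is true.
  14. (~x4 \/ x3 \/ ~x8) — x3 is true.
  15. (~x7 \/ x1 \/ x8) — x8 is true.
  16. (~x6 \/ x5 \/ x2) — ~x6 is true.
  17. (~x9 \/ ~x2 \/ ~x8) — ~x2 is true.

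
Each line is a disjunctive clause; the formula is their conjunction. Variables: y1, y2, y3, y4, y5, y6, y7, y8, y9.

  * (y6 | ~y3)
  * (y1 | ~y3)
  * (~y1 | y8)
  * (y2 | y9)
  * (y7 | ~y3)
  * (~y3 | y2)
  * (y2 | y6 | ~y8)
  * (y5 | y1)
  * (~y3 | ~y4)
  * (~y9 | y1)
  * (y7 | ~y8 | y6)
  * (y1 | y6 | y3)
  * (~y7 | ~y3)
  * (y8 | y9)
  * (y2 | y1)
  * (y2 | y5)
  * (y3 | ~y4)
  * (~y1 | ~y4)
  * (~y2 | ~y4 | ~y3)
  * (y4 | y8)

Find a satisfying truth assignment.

y1=T, y2=T, y3=F, y4=F, y5=F, y6=F, y7=T, y8=T, y9=F

Branch on y1: take y1 = True.
  then y8 is forced to True.
  then y4 is forced to False.
Branch on y2: take y2 = True.
The remaining clauses are satisfied by y3 = False, y5 = False, y6 = False, y7 = True, y9 = False.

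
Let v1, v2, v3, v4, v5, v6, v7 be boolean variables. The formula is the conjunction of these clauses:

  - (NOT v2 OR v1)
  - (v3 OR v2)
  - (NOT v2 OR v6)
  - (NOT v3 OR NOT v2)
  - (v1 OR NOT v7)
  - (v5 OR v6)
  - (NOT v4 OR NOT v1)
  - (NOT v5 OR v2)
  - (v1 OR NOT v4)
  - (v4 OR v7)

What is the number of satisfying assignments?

The models are:
  v1=1 v2=0 v3=1 v4=0 v5=0 v6=1 v7=1
  v1=1 v2=1 v3=0 v4=0 v5=0 v6=1 v7=1
  v1=1 v2=1 v3=0 v4=0 v5=1 v6=1 v7=1
That's 3 in total.

3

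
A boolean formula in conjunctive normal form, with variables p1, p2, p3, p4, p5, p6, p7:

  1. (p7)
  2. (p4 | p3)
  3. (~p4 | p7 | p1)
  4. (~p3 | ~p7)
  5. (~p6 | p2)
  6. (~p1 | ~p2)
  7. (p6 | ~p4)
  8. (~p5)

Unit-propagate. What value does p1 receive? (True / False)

(p7) stands alone — p7 = True.
(~p3 | ~p7): since p7 = True, the clause reduces to (~p3). p3 = False.
(p3 | p4) with p3 = False leaves only p4, so p4 = True.
In (p6 | ~p4), ~p4 is now false; p6 must hold, so p6 = True.
In (~p6 | p2), ~p6 is now false; p2 must hold, so p2 = True.
(~p1 | ~p2): since p2 = True, the clause reduces to (~p1). p1 = False.

False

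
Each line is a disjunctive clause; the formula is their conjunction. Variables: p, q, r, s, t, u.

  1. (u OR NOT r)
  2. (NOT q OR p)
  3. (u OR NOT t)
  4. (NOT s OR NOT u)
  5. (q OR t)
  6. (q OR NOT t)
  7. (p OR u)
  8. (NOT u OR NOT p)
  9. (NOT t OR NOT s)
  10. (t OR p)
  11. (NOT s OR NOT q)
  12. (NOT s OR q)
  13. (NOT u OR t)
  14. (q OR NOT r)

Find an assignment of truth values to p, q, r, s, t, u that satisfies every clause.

p=1, q=1, r=0, s=0, t=0, u=0

Pure literal: r appears only negated; assign r = False.
s occurs only negated in the remaining clauses — set s = False.
Try p = True.
  then u is forced to False.
  then t is forced to False.
  then q is forced to True.
Check each clause:
  1. (u OR NOT r) — NOT r is true.
  2. (p OR NOT q) — p is true.
  3. (NOT t OR u) — NOT t is true.
  4. (NOT u OR NOT s) — NOT u is true.
  5. (t OR q) — q is true.
  6. (NOT t OR q) — q is true.
  7. (p OR u) — p is true.
  8. (NOT p OR NOT u) — NOT u is true.
  9. (NOT s OR NOT t) — NOT t is true.
  10. (t OR p) — p is true.
  11. (NOT s OR NOT q) — NOT s is true.
  12. (NOT s OR q) — q is true.
  13. (t OR NOT u) — NOT u is true.
  14. (NOT r OR q) — q is true.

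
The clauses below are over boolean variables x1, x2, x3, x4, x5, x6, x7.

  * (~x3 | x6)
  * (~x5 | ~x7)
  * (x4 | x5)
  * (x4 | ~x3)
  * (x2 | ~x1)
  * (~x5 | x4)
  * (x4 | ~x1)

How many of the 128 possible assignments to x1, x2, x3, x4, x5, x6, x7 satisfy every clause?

27

Split on x4, then x5.
  x4=1, x5=1: 9 of the 32 assignments to (x1,x2,x3,x6,x7) work.
  x4=1, x5=0: x7 free; 9 ways for (x1,x2,x3,x6) × 2^1 = 18.
  x4=0, x5=1: a clause becomes empty — 0.
  x4=0, x5=0: a clause becomes empty — 0.
Total: 9 + 18 + 0 + 0 = 27.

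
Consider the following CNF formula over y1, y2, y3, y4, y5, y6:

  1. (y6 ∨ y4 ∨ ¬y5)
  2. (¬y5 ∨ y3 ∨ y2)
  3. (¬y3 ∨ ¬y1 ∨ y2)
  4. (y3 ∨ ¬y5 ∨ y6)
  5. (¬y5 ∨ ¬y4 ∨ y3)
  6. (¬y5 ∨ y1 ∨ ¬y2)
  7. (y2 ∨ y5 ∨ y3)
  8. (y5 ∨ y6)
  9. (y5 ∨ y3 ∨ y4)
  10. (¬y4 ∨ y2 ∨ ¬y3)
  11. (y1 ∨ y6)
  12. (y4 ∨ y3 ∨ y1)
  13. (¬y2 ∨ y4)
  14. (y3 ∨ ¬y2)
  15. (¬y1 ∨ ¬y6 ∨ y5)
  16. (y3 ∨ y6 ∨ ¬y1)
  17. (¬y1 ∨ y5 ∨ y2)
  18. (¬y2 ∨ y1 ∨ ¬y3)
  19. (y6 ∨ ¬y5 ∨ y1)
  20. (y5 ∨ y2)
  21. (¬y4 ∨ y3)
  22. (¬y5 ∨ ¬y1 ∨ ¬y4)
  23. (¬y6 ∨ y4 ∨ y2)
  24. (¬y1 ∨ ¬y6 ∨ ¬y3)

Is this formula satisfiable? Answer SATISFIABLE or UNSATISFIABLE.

UNSATISFIABLE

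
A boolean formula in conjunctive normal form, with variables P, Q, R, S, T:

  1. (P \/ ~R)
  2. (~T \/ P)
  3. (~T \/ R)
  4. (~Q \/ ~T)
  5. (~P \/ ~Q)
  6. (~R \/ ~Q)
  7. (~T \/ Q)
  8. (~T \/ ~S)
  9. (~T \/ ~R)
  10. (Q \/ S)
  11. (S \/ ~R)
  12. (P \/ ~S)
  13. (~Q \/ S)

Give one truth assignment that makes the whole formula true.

P=T  Q=F  R=T  S=T  T=F

Pure literal: T appears only negated; assign T = False.
Try P = True.
  then Q is forced to False.
  then S is forced to True.
R is now unconstrained; take R = True.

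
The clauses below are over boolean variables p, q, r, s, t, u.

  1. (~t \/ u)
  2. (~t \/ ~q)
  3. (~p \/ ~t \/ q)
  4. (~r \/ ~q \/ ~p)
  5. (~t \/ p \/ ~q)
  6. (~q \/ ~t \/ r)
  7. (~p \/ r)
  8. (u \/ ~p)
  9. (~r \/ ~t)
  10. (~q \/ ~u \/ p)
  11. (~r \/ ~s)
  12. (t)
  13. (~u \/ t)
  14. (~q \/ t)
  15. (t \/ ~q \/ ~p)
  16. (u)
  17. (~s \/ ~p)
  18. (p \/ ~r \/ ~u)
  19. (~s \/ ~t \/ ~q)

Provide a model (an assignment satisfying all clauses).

p = 0, q = 0, r = 0, s = 1, t = 1, u = 1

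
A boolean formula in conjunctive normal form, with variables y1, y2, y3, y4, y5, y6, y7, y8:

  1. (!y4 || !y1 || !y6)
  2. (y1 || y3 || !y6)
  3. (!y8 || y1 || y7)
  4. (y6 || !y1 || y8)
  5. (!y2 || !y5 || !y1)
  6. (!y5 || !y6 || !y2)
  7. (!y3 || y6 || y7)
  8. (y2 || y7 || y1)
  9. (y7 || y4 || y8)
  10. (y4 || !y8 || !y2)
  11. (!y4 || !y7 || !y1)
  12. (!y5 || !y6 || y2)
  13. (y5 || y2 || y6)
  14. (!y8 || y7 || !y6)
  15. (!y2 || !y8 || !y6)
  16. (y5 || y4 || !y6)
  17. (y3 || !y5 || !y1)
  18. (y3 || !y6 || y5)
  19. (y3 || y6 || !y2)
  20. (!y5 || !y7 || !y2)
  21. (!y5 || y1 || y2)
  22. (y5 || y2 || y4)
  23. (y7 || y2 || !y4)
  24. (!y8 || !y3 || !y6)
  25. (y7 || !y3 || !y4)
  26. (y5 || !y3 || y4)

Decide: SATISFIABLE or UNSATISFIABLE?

SATISFIABLE

Branch on y1: take y1 = True.
Set y2 = False and propagate.
The remaining clauses are satisfied by y3 = True, y4 = False, y5 = True, y6 = False, y7 = True, y8 = True.
So y1 = True, y2 = False, y3 = True, y4 = False, y5 = True, y6 = False, y7 = True, y8 = True is a satisfying assignment.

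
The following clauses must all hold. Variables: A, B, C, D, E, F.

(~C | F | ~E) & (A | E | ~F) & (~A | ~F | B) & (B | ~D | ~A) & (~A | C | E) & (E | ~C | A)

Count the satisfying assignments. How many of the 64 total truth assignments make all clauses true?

28

Case analysis on A and E:
  A=T, E=T: 7 of the 16 assignments to (B,C,D,F) work.
  A=T, E=F: 5 of the 16 assignments to (B,C,D,F) work.
  A=F, E=T: B, D free; 3 ways for (C,F) × 2^2 = 12.
  A=F, E=F: remaining (B,C,D,F) ∈ {(F,F,F,F); (F,F,T,F); (T,F,F,F); (T,F,T,F)} — 4.
Total: 7 + 5 + 12 + 4 = 28.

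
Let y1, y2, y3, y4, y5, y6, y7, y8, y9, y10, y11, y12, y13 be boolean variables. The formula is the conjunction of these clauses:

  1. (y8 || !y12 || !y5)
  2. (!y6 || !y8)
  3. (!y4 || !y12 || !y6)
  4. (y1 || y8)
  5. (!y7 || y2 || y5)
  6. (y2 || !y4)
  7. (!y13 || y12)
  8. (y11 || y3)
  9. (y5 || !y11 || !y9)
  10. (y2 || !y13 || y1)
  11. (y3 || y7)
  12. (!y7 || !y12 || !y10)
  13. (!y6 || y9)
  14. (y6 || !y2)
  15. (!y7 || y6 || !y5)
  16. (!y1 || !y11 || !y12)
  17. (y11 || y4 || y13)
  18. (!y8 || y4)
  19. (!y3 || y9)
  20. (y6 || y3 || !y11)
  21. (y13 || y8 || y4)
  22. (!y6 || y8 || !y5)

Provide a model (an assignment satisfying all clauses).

y1=T, y2=T, y3=T, y4=F, y5=F, y6=T, y7=F, y8=F, y9=T, y10=T, y11=F, y12=T, y13=T

Try y1 = True.
Try y2 = True.
  then y6 is forced to True.
  then y8 is forced to False.
  then y9 is forced to True.
  then y5 is forced to False.
  then y11 is forced to False.
  then y3 is forced to True.
The remaining clauses are satisfied by y4 = False, y7 = False, y10 = True, y12 = True, y13 = True.
Every clause has at least one true literal under this assignment.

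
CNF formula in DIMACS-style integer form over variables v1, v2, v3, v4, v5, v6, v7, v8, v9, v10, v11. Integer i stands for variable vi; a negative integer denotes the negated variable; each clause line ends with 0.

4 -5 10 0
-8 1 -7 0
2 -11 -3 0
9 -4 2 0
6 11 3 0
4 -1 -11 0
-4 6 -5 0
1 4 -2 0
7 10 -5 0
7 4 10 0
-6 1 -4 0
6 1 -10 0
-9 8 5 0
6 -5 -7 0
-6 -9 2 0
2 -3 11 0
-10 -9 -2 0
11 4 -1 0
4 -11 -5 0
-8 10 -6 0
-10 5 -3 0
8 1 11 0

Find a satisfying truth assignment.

v1 = T, v2 = T, v3 = T, v4 = T, v5 = F, v6 = F, v7 = T, v8 = T, v9 = F, v10 = F, v11 = F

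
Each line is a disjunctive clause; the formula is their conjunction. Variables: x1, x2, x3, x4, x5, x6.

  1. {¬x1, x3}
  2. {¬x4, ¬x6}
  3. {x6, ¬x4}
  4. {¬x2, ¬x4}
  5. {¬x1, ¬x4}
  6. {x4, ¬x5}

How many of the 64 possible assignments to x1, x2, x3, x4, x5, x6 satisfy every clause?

12

Split on x4, then x1.
  x4=T, x1=T: a clause becomes empty — 0.
  x4=T, x1=F: a clause becomes empty — 0.
  x4=F, x1=T: remaining (x2,x3,x5,x6) ∈ {(F,T,F,F); (F,T,F,T); (T,T,F,F); (T,T,F,T)} — 4.
  x4=F, x1=F: forces x5=F; x2, x3, x6 free → 2^3 = 8.
Total: 0 + 0 + 4 + 8 = 12.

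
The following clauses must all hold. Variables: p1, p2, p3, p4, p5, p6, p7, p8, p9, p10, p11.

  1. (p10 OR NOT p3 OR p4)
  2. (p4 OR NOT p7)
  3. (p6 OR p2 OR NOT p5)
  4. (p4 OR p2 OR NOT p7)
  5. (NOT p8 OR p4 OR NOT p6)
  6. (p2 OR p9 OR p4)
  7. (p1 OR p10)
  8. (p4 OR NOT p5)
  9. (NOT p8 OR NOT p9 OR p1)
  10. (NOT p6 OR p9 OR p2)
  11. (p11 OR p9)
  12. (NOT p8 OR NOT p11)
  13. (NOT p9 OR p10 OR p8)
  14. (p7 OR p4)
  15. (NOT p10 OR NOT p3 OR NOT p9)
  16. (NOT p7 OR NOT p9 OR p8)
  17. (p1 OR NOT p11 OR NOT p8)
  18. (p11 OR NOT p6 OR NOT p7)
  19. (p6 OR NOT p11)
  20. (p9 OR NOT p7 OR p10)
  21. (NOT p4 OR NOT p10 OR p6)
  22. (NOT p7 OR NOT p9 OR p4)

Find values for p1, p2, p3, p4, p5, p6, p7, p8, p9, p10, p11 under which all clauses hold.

p1=True, p2=True, p3=True, p4=True, p5=False, p6=True, p7=True, p8=False, p9=False, p10=True, p11=True

p1 occurs only positively in the remaining clauses — set p1 = True.
Pure literal: p2 appears only positively; assign p2 = True.
Set p3 = True and propagate.
Try p4 = True.
Branch on p6: take p6 = True.
For the remaining variables, p5 = False, p7 = True, p8 = False, p9 = False, p10 = True, p11 = True works.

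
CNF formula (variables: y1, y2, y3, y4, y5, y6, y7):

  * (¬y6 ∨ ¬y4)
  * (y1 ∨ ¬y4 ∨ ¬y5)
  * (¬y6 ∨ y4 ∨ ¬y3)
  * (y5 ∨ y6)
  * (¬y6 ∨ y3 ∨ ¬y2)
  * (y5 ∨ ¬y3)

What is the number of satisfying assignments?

32

Case analysis on y6 and y3:
  y6=T, y3=T: a clause becomes empty — 0.
  y6=T, y3=F: forces y2=F; y4=F; y1, y5, y7 free → 2^3 = 8.
  y6=F, y3=T: y2, y7 free; 3 ways for (y1,y4,y5) × 2^2 = 12.
  y6=F, y3=F: y2, y7 free; 3 ways for (y1,y4,y5) × 2^2 = 12.
Total: 0 + 8 + 12 + 12 = 32.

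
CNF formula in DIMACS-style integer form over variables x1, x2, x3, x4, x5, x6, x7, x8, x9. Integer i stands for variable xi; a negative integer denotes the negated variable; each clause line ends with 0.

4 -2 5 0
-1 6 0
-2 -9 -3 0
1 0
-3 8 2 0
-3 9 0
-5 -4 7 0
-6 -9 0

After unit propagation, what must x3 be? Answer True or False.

Unit clause (x1) sets x1 = True.
(!x1 || x6) with x1 = True leaves only x6, so x6 = True.
From (!x9 || !x6) and x6 = True: x9 = False.
(x9 || !x3) with x9 = False leaves only !x3, so x3 = False.

False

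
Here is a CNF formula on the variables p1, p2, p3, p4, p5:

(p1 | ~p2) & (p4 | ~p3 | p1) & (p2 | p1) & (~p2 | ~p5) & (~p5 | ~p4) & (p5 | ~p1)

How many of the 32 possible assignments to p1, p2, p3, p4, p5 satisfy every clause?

The models are:
  p1=1 p2=0 p3=0 p4=0 p5=1
  p1=1 p2=0 p3=1 p4=0 p5=1
That's 2 in total.

2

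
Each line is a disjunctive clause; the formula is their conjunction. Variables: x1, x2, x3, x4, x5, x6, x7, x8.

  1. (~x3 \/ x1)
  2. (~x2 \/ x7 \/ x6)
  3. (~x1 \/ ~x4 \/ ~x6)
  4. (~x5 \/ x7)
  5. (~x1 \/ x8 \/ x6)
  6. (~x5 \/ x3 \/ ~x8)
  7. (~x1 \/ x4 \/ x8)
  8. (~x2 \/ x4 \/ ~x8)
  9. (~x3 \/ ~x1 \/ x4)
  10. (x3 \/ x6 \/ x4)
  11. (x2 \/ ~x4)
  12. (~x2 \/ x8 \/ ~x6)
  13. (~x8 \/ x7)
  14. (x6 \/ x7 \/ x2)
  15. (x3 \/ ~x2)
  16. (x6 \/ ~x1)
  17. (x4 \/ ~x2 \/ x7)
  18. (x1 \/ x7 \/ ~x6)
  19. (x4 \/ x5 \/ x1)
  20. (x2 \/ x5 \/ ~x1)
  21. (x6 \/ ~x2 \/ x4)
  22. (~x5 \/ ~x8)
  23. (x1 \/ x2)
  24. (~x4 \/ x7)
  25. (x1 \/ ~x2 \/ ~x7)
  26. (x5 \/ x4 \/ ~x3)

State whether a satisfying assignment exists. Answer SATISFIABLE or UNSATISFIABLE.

UNSATISFIABLE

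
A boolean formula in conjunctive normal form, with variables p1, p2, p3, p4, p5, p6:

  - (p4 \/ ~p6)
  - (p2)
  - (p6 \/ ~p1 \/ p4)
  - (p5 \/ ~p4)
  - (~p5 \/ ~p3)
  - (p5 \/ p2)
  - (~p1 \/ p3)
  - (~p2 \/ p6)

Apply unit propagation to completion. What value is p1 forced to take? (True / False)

False

(p2) is a unit clause: p2 = True.
In (~p2 \/ p6), ~p2 is now false; p6 must hold, so p6 = True.
In (p4 \/ ~p6), ~p6 is now false; p4 must hold, so p4 = True.
(p5 \/ ~p4) with p4 = True leaves only p5, so p5 = True.
(~p3 \/ ~p5) with p5 = True leaves only ~p3, so p3 = False.
In (~p1 \/ p3), p3 is now false; ~p1 must hold, so p1 = False.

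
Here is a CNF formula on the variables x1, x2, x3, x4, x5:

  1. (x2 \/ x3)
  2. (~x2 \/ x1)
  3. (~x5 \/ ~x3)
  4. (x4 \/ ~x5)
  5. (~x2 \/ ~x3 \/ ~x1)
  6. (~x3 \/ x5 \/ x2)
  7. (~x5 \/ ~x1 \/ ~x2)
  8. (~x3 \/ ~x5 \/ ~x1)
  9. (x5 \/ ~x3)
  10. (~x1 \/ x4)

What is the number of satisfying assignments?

1

Satisfying assignments:
  x1=T x2=T x3=F x4=T x5=F
Count: 1.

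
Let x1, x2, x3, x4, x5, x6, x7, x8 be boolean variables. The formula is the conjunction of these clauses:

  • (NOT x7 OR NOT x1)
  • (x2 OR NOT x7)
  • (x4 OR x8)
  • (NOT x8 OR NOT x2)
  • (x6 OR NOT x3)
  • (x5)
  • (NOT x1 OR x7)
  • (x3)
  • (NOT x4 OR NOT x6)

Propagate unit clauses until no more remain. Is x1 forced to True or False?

Unit clause (x5) sets x5 = True.
(x3) is a unit clause: x3 = True.
(x6 OR NOT x3): since x3 = True, the clause reduces to (x6). x6 = True.
(NOT x4 OR NOT x6): since x6 = True, the clause reduces to (NOT x4). x4 = False.
(x8 OR x4): since x4 = False, the clause reduces to (x8). x8 = True.
(NOT x2 OR NOT x8) with x8 = True leaves only NOT x2, so x2 = False.
From (x2 OR NOT x7) and x2 = False: x7 = False.
In (NOT x1 OR x7), x7 is now false; NOT x1 must hold, so x1 = False.

False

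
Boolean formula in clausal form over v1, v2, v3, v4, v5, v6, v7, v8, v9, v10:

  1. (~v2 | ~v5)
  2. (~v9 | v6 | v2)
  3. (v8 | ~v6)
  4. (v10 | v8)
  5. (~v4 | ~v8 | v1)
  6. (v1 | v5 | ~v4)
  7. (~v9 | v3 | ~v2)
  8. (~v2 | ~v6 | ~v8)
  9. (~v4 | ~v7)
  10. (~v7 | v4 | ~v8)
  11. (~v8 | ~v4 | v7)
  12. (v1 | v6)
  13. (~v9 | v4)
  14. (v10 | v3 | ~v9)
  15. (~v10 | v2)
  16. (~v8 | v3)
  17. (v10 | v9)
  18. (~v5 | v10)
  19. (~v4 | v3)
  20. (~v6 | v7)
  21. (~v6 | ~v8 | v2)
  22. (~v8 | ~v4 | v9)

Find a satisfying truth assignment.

v1=1, v2=1, v3=1, v4=1, v5=0, v6=0, v7=0, v8=0, v9=1, v10=1

Pure literal: v1 appears only positively; assign v1 = True.
v3 occurs only positively in the remaining clauses — set v3 = True.
Branch on v2: take v2 = True.
  then v5 is forced to False.
Try v4 = True.
  then v7 is forced to False.
  then v8 is forced to False.
  then v6 is forced to False.
  then v10 is forced to True.
v9 is now unconstrained; take v9 = True.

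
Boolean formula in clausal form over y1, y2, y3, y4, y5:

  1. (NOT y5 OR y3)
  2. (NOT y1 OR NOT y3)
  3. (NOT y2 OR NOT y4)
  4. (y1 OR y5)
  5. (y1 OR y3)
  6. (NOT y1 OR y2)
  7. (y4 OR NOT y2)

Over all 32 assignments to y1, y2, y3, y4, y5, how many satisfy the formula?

2

Satisfying assignments:
  y1=F y2=F y3=T y4=F y5=T
  y1=F y2=F y3=T y4=T y5=T
Count: 2.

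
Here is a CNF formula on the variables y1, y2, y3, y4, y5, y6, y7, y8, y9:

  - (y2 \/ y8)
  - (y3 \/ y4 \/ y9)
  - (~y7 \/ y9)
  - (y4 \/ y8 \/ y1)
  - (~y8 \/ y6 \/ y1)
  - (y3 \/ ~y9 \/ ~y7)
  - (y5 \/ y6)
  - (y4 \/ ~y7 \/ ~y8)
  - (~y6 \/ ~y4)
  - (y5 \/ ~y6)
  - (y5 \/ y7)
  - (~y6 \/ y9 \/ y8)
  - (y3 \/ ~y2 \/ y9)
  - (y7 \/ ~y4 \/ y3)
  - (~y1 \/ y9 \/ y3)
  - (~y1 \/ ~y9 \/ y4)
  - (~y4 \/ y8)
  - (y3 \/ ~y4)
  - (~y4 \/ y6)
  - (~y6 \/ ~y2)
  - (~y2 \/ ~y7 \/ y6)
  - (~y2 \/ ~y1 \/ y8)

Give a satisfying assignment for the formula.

y1=T  y2=F  y3=T  y4=F  y5=T  y6=T  y7=F  y8=T  y9=F

y3 occurs only positively in the remaining clauses — set y3 = True.
Pure literal: y5 appears only positively; assign y5 = True.
Branch on y1: take y1 = True.
Try y2 = False.
  then y8 is forced to True.
For the remaining variables, y4 = False, y6 = True, y7 = False, y9 = False works.
Every clause has at least one true literal under this assignment.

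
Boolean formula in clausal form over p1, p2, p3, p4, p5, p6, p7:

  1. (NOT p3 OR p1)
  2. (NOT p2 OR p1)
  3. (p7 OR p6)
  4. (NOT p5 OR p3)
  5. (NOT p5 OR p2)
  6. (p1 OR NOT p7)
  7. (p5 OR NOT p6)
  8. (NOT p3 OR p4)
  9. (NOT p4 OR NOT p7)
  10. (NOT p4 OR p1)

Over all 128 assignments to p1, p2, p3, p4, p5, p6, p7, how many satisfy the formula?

The models are:
  p1=T p2=F p3=F p4=F p5=F p6=F p7=T
  p1=T p2=T p3=F p4=F p5=F p6=F p7=T
  p1=T p2=T p3=T p4=T p5=T p6=T p7=F
That's 3 in total.

3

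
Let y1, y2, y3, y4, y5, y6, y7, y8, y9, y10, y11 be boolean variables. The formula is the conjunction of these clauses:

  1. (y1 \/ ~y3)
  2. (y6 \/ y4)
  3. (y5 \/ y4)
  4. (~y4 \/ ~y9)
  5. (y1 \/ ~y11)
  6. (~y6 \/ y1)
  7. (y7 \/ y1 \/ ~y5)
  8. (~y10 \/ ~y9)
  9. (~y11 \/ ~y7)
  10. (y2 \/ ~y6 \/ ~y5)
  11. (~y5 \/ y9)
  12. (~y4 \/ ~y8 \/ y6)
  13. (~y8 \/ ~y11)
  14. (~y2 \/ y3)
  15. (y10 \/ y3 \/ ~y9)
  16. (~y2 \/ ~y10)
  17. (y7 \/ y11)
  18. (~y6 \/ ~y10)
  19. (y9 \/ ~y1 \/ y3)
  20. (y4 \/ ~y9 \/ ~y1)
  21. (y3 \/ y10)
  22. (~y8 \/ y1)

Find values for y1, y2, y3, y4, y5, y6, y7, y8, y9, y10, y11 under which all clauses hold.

y1=T, y2=F, y3=T, y4=T, y5=F, y6=T, y7=T, y8=T, y9=F, y10=F, y11=F

Try y1 = True.
For the remaining variables, y2 = False, y3 = True, y4 = True, y5 = False, y6 = True, y7 = True, y8 = True, y9 = False, y10 = False, y11 = False works.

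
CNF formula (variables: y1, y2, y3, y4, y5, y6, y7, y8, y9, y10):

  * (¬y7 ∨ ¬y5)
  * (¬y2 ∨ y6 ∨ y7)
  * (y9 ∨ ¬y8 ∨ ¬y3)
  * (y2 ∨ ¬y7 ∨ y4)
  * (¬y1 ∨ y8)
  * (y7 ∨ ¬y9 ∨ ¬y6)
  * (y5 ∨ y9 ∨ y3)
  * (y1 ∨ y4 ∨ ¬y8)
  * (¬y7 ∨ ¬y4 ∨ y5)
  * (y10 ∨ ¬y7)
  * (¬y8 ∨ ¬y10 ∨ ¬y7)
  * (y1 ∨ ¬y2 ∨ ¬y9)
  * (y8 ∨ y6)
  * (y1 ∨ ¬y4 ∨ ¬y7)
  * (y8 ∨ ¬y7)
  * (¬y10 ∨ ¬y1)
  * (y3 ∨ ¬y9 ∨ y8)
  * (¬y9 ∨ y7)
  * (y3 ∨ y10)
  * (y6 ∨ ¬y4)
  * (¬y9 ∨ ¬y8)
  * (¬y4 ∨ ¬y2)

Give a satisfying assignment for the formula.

y1=0, y2=1, y3=0, y4=0, y5=1, y6=1, y7=0, y8=0, y9=0, y10=1

Set y1 = False and propagate.
The remaining clauses are satisfied by y2 = True, y3 = False, y4 = False, y5 = True, y6 = True, y7 = False, y8 = False, y9 = False, y10 = True.
Check each clause:
  1. (¬y5 ∨ ¬y7) — ¬y7 is true.
  2. (y7 ∨ ¬y2 ∨ y6) — y6 is true.
  3. (y9 ∨ ¬y8 ∨ ¬y3) — ¬y8 is true.
  4. (¬y7 ∨ y4 ∨ y2) — ¬y7 is true.
  5. (y8 ∨ ¬y1) — ¬y1 is true.
  6. (¬y9 ∨ y7 ∨ ¬y6) — ¬y9 is true.
  7. (y9 ∨ y5 ∨ y3) — y5 is true.
  8. (¬y8 ∨ y4 ∨ y1) — ¬y8 is true.
  9. (¬y4 ∨ ¬y7 ∨ y5) — ¬y7 is true.
  10. (¬y7 ∨ y10) — ¬y7 is true.
  11. (¬y8 ∨ ¬y7 ∨ ¬y10) — ¬y8 is true.
  12. (¬y2 ∨ y1 ∨ ¬y9) — ¬y9 is true.
  13. (y6 ∨ y8) — y6 is true.
  14. (¬y7 ∨ ¬y4 ∨ y1) — ¬y4 is true.
  15. (¬y7 ∨ y8) — ¬y7 is true.
  16. (¬y1 ∨ ¬y10) — ¬y1 is true.
  17. (y8 ∨ y3 ∨ ¬y9) — ¬y9 is true.
  18. (¬y9 ∨ y7) — ¬y9 is true.
  19. (y3 ∨ y10) — y10 is true.
  20. (¬y4 ∨ y6) — ¬y4 is true.
  21. (¬y9 ∨ ¬y8) — ¬y8 is true.
  22. (¬y4 ∨ ¬y2) — ¬y4 is true.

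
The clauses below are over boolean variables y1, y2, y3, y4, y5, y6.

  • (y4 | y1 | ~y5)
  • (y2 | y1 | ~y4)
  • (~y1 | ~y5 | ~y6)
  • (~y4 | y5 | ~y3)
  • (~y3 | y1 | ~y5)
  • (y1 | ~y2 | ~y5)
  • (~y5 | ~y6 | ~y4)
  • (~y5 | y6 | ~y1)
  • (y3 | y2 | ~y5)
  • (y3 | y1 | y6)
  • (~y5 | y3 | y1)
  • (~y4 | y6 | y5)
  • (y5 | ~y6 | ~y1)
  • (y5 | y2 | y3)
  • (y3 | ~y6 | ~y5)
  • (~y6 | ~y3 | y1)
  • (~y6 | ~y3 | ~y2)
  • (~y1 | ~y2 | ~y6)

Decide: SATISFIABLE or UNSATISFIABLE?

SATISFIABLE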